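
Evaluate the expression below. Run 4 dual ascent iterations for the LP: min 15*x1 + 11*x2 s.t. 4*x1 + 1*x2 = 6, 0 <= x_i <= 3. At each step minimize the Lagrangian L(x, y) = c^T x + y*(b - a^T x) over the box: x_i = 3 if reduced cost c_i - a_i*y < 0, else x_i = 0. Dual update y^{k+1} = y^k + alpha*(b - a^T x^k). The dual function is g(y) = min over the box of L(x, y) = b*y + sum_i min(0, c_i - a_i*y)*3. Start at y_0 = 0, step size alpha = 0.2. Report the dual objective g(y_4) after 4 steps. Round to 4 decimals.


Dual ascent for LP: min 15*x1 + 11*x2, 4*x1 + 1*x2 = 6, 0 <= x_i <= 3
Step 1: y^k = 0.0, reduced costs: (15.0, 11.0)
  x^k = (0.0, 0.0), subgradient = b - a^T x = 6.0
  y^{k+1} = 0.0 + 0.2*6.0 = 1.2
Step 2: y^k = 1.2, reduced costs: (10.2, 9.8)
  x^k = (0.0, 0.0), subgradient = b - a^T x = 6.0
  y^{k+1} = 1.2 + 0.2*6.0 = 2.4
Step 3: y^k = 2.4, reduced costs: (5.4, 8.6)
  x^k = (0.0, 0.0), subgradient = b - a^T x = 6.0
  y^{k+1} = 2.4 + 0.2*6.0 = 3.6
Step 4: y^k = 3.6, reduced costs: (0.6, 7.4)
  x^k = (0.0, 0.0), subgradient = b - a^T x = 6.0
  y^{k+1} = 3.6 + 0.2*6.0 = 4.8
Dual objective at y_4 = 4.8: reduced costs (-4.2, 6.2), box minimizer x = (3.0, 0.0)
g(y_4) = b*y + (c1 - a1*y)*x1 + (c2 - a2*y)*x2 = 6*4.8 + (-4.2)*3.0 + 6.2*0.0 = 28.8 - 12.6 + 0.0 = 16.2


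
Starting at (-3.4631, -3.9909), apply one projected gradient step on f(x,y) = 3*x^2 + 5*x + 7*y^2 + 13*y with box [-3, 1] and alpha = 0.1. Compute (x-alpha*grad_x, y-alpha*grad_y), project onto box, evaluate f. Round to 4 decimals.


Step 1: Compute gradient at (-3.4631, -3.9909).
grad_x = 2*3*-3.4631 + 5 = -15.7786
grad_y = 2*7*-3.9909 + 13 = -42.8726
Step 2: Gradient step.
x_raw = -3.4631 - 0.1*-15.7786 = -1.8852
y_raw = -3.9909 - 0.1*-42.8726 = 0.2964
Step 3: Project onto [-3, 1].
x_proj = clip(-1.8852) = -1.8852
y_proj = clip(0.2964) = 0.2964
Step 4: Evaluate f.
f(-1.8852, 0.2964) = 5.7037


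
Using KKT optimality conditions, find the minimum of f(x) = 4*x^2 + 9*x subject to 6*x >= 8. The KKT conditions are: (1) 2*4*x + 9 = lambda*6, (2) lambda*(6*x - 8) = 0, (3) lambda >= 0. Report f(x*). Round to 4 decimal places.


Step 1: Try lambda = 0 (constraint inactive).
x_unc = -9/(2*4) = -1.125
Check: 6*-1.125 = -6.75 < 8 -- violated!
Step 2: Constraint must be active: 6*x = 8
x* = 8/6 = 4/3 = 1.3333 (rounded; the exact value 4/3 is used below)
lambda = (2*4*(4/3) + 9)/6 = 3.2778
Step 3: Compute optimal value.
f(x*) = 4*(4/3)^2 + 9*(4/3) = 19.1111


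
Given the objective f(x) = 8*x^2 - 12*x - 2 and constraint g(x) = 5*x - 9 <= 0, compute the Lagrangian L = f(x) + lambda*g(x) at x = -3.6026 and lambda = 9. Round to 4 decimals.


Step 1: Evaluate f(x).
f(-3.6026) = 8*(-3.6026)^2 - 12*(-3.6026) - 2 = 145.061
Step 2: Evaluate g(x).
g(-3.6026) = 5*-3.6026 - 9 = -27.013
Step 3: Compute Lagrangian.
L = 145.061 + 9*-27.013 = -98.056


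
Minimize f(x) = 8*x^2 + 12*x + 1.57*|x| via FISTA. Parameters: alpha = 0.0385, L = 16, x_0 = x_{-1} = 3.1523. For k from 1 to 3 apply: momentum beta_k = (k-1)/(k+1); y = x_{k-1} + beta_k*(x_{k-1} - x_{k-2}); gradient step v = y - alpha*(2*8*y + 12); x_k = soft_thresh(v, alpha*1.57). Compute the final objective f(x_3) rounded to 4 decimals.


FISTA on f(x) = 8*x^2 + 12*x + 1.57*|x|
L = 16, alpha = 0.0385
Iteration 1: beta = 0.0, y = 3.1523 + 0.0*(3.1523 - 3.1523) = 3.1523
  grad(y) = 62.4368, v = y - alpha*grad = 0.7485
  prox(v) = soft_thresh(0.7485, 0.0604) = 0.688
Iteration 2: beta = 0.3333, y = 0.688 + 0.3333*(0.688 - 3.1523) = -0.1334
  grad(y) = 9.8659, v = y - alpha*grad = -0.5132
  prox(v) = soft_thresh(-0.5132, 0.0604) = -0.4528
Iteration 3: beta = 0.5, y = -0.4528 + 0.5*(-0.4528 - 0.688) = -1.0232
  grad(y) = -4.3709, v = y - alpha*grad = -0.8549
  prox(v) = soft_thresh(-0.8549, 0.0604) = -0.7945
f(x_3) = 8*(-0.7945)^2 + 12*(-0.7945) + 1.57*|-0.7945| = -3.2369


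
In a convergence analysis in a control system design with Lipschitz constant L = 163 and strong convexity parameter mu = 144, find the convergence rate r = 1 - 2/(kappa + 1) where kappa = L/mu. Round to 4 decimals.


Step 1: Compute the condition number.
kappa = L/mu = 163/144 = 1.1319
Step 2: Compute the convergence rate.
r = 1 - 2/(kappa + 1) = 1 - 2*mu/(L + mu) = (L - mu)/(L + mu) = 19/307 = 0.0619


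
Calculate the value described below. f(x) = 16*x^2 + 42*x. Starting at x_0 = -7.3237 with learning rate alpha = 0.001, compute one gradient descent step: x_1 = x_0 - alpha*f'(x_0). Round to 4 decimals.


We compute the gradient at x_0 and apply the update.
f'(x) = 32*x + 42
f'(-7.3237) = 32*-7.3237 + 42 = -192.3584
x_1 = -7.3237 - 0.001*-192.3584 = -7.1313


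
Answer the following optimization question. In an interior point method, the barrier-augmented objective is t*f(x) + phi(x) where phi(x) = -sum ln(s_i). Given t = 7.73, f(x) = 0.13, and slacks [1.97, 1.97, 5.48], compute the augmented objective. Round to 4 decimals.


Step 1: Compute log-barrier.
ln values: [0.678, 0.678, 1.7011]
phi = -(0.678 + 0.678 + 1.7011) = -3.0572
Step 2: Compute augmented objective.
t*f(x) = 7.73*0.13 = 1.0049
Total = 1.0049 - 3.0572 = -2.0523


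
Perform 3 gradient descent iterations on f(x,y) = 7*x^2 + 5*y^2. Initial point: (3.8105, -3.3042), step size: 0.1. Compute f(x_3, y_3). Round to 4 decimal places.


Gradient descent on f(x,y) = 7*x^2 + 5*y^2.
Starting point: (3.8105, -3.3042), alpha = 0.1
Step 1: grad_x = 2*7*3.8105 = 53.347, grad_y = 2*5*-3.3042 = -33.042
  x_1 = 3.8105 - 0.1*53.347 = -1.5242
  y_1 = -3.3042 - 0.1*-33.042 = 0.0
Step 2: grad_x = 2*7*-1.5242 = -21.3388, grad_y = 2*5*0.0 = 0.0
  x_2 = -1.5242 - 0.1*-21.3388 = 0.6097
  y_2 = 0.0 - 0.1*0.0 = 0.0
Step 3: grad_x = 2*7*0.6097 = 8.5355, grad_y = 2*5*0.0 = 0.0
  x_3 = 0.6097 - 0.1*8.5355 = -0.2439
  y_3 = 0.0 - 0.1*0.0 = 0.0
f(-0.2439, 0.0) = 7*(-0.2439)^2 + 5*0.0^2 = 0.4163


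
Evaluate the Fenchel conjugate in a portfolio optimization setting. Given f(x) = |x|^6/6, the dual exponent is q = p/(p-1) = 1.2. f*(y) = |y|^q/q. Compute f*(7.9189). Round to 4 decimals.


The conjugate exponent q satisfies 1/p + 1/q = 1.
p = 6, so q = 6/(6 - 1) = 1.2
|y|^q = 7.9189^1.2 = 11.9784
f*(7.9189) = 11.9784 / 1.2 = 9.982


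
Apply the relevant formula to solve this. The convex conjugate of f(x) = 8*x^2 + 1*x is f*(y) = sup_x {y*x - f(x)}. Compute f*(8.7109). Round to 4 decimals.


f*(y) = sup_x {y*x - a*x^2 - b*x} = sup_x {(y-b)*x - a*x^2}
FOC: (y - b) - 2a*x = 0 => x* = (y - b)/(2a)
x* = (8.7109 - 1)/(2*8) = 0.4819
f*(8.7109) = (y-b)^2/(4a) = (8.7109 - 1)^2/(4*8)
= 59.458/32 = 1.8581


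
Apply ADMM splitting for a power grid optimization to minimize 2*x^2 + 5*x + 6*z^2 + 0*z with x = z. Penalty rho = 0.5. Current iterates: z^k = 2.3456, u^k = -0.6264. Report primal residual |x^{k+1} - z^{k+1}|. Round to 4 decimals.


ADMM iteration with rho = 0.5, z^k = 2.3456, u^k = -0.6264
Step 1: x-update.
Minimize 2*x^2 + 5*x + (0.5/2)*(x - 2.3456 - 0.6264)^2
FOC: (2*2 + 0.5)*x = -5 + 0.5*(2.3456 + 0.6264)
x^{k+1} = -0.7809
Step 2: z-update.
Minimize 6*z^2 + 0*z + (0.5/2)*(-0.7809 - z - 0.6264)^2
FOC: (2*6 + 0.5)*z = 0 + 0.5*(-0.7809 - 0.6264)
z^{k+1} = -0.0563
Step 3: u-update.
u^{k+1} = -0.6264 - 0.7809 + 0.0563 = -1.351
Step 4: Primal residual = |-0.7809 + 0.0563| = 0.7246


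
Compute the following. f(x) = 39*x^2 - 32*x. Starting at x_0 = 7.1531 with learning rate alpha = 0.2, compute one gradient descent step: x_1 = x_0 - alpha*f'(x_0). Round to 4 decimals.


We compute the gradient at x_0 and apply the update.
f'(x) = 78*x - 32
f'(7.1531) = 78*7.1531 - 32 = 525.9418
x_1 = 7.1531 - 0.2*525.9418 = -98.0353


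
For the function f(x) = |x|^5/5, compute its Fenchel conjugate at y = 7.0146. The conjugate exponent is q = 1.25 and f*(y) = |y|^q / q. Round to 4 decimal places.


The conjugate exponent q satisfies 1/p + 1/q = 1.
p = 5, so q = 5/(5 - 1) = 1.25
|y|^q = 7.0146^1.25 = 11.4157
f*(7.0146) = 11.4157 / 1.25 = 9.1326


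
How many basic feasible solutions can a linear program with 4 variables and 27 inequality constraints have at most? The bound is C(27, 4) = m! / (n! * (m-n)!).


Each vertex corresponds to some choice of n active constraints out of m, so the number of vertices is at most C(m, n) = m! / (n!(m-n)!).
m = 27, n = 4
Numerator: 27 * 26 * 25 * 24
Denominator: 4! = 24
C(27, 4) = 17550


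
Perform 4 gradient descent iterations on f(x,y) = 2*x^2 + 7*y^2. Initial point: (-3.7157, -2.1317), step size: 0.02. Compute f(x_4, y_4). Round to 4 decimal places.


Gradient descent on f(x,y) = 2*x^2 + 7*y^2.
Starting point: (-3.7157, -2.1317), alpha = 0.02
Step 1: grad_x = 2*2*-3.7157 = -14.8628, grad_y = 2*7*-2.1317 = -29.8438
  x_1 = -3.7157 - 0.02*-14.8628 = -3.4184
  y_1 = -2.1317 - 0.02*-29.8438 = -1.5348
Step 2: grad_x = 2*2*-3.4184 = -13.6738, grad_y = 2*7*-1.5348 = -21.4875
  x_2 = -3.4184 - 0.02*-13.6738 = -3.145
  y_2 = -1.5348 - 0.02*-21.4875 = -1.1051
Step 3: grad_x = 2*2*-3.145 = -12.5799, grad_y = 2*7*-1.1051 = -15.471
  x_3 = -3.145 - 0.02*-12.5799 = -2.8934
  y_3 = -1.1051 - 0.02*-15.471 = -0.7957
Step 4: grad_x = 2*2*-2.8934 = -11.5735, grad_y = 2*7*-0.7957 = -11.1391
  x_4 = -2.8934 - 0.02*-11.5735 = -2.6619
  y_4 = -0.7957 - 0.02*-11.1391 = -0.5729
f(-2.6619, -0.5729) = 2*(-2.6619)^2 + 7*(-0.5729)^2 = 16.4687


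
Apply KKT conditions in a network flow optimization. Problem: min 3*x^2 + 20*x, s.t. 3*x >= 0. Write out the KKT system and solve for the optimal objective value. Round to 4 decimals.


Step 1: Try lambda = 0 (constraint inactive).
x_unc = -20/(2*3) = -3.3333
Check: 3*-3.3333 = -9.9999 < 0 -- violated!
Step 2: Constraint must be active: 3*x = 0
x* = 0/3 = 0.0
lambda = (2*3*0.0 + 20)/3 = 6.6667
Step 3: Compute optimal value.
f(x*) = 3*0.0^2 + 20*0.0 = 0.0


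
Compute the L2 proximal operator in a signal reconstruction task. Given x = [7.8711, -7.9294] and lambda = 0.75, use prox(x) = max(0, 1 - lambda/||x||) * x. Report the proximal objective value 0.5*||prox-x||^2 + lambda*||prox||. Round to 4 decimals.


Step 1: Compute ||x||.
||x|| = 11.1727
Step 2: Compute scaling factor.
scale = max(0, 1 - 0.75/11.1727) = 0.9329
Step 3: prox(x) = [7.3427, -7.3971]
||prox(x)|| = 10.4227
Step 4: Proximal objective.
0.5*||prox-x||^2 = 0.2813
lambda*||prox|| = 7.817
Total = 8.0983


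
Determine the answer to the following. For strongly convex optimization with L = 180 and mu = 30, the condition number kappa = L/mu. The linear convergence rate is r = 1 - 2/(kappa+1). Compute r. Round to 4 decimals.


Step 1: Compute the condition number.
kappa = L/mu = 180/30 = 6.0
Step 2: Compute the convergence rate.
r = 1 - 2/(kappa + 1) = 1 - 2*mu/(L + mu) = (L - mu)/(L + mu) = 150/210 = 0.7143


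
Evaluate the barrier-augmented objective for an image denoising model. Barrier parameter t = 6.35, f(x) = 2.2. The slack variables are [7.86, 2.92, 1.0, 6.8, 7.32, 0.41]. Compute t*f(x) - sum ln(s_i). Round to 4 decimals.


Step 1: Compute log-barrier.
ln values: [2.0618, 1.0716, 0.0, 1.9169, 1.9906, -0.8916]
phi = -(2.0618 + 1.0716 + 0.0 + 1.9169 + 1.9906 - 0.8916) = -6.1493
Step 2: Compute augmented objective.
t*f(x) = 6.35*2.2 = 13.97
Total = 13.97 - 6.1493 = 7.8207


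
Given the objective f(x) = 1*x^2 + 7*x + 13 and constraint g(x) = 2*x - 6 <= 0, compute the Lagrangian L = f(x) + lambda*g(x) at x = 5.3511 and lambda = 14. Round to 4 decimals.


Step 1: Evaluate f(x).
f(5.3511) = 1*5.3511^2 + 7*5.3511 + 13 = 79.092
Step 2: Evaluate g(x).
g(5.3511) = 2*5.3511 - 6 = 4.7022
Step 3: Compute Lagrangian.
L = 79.092 + 14*4.7022 = 144.9228


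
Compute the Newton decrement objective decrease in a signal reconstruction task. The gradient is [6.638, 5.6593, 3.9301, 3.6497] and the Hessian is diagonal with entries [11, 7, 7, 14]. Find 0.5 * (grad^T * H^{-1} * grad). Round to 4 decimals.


Step 1: H is diagonal, so H^(-1) * g = [0.6035, 0.8085, 0.5614, 0.2607].
Step 2: g^T H^(-1) g = sum_i g_i^2 / H_ii
  = (6.638)^2/11 + (5.6593)^2/7 + (3.9301)^2/7 + (3.6497)^2/14
  = 4.0057 + 4.5754 + 2.2065 + 0.9515 = 11.7391
Step 3: Objective decrease = 0.5 * g^T H^(-1) g = 5.8695


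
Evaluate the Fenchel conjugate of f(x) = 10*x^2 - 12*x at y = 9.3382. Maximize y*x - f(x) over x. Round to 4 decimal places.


f*(y) = sup_x {y*x - a*x^2 - b*x} = sup_x {(y-b)*x - a*x^2}
FOC: (y - b) - 2a*x = 0 => x* = (y - b)/(2a)
x* = (9.3382 + 12)/(2*10) = 1.0669
f*(9.3382) = (y-b)^2/(4a) = (9.3382 + 12)^2/(4*10)
= 455.3188/40 = 11.383


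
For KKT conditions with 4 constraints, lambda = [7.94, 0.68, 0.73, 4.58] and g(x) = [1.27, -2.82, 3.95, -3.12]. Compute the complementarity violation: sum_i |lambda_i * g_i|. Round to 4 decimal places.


KKT complementary slackness check:
lambda_1 * g_1 = 7.94 * 1.27 = 10.0838
lambda_2 * g_2 = 0.68 * -2.82 = -1.9176
lambda_3 * g_3 = 0.73 * 3.95 = 2.8835
lambda_4 * g_4 = 4.58 * -3.12 = -14.2896
Total violation = 10.0838 + 1.9176 + 2.8835 + 14.2896 = 29.1745


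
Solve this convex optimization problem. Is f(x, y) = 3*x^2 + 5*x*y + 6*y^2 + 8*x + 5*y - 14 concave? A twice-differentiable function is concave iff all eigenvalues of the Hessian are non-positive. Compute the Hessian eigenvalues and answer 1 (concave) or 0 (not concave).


The Hessian of f(x,y) = 3*x^2 + 5*x*y + 6*y^2 + 8*x + 5*y - 14 is:
H = [[6, 5], [5, 12]]
Trace = 6 + 12 = 18
Determinant = 6*12 - (5)^2 = 47
Discriminant = (18)^2 - 4*47 = 136.0
Eigenvalues: lambda_1 = 3.169, lambda_2 = 14.831
The function is not concave.

0


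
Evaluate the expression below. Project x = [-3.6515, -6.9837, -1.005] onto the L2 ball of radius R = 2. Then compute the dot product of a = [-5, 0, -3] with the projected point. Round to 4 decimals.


Step 1: Compute ||x|| (intermediates to 6 decimals).
||x|| = sqrt((-3.6515)^2 + (-6.9837)^2 + (-1.005)^2) = 7.944529
Step 2: Project.
Since ||x|| > R, scale = R/||x|| = 2/7.944529 = 0.251746, proj(x) = scale * x
proj(x) = [-0.919251, -1.758119, -0.253005]
Step 3: Dot product.
a^T * proj(x) = -5*(-0.919251) + 0*(-1.758119) - 3*(-0.253005) = 5.3553


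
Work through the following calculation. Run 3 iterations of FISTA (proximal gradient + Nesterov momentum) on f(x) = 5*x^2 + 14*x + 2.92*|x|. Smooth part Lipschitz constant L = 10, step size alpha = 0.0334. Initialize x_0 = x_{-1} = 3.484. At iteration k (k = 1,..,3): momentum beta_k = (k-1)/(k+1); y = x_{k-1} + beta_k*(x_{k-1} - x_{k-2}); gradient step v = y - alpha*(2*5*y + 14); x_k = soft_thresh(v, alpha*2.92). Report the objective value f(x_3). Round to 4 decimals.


FISTA on f(x) = 5*x^2 + 14*x + 2.92*|x|
L = 10, alpha = 0.0334
Iteration 1: beta = 0.0, y = 3.484 + 0.0*(3.484 - 3.484) = 3.484
  grad(y) = 48.84, v = y - alpha*grad = 1.8527
  prox(v) = soft_thresh(1.8527, 0.0975) = 1.7552
Iteration 2: beta = 0.3333, y = 1.7552 + 0.3333*(1.7552 - 3.484) = 1.179
  grad(y) = 25.7895, v = y - alpha*grad = 0.3176
  prox(v) = soft_thresh(0.3176, 0.0975) = 0.2201
Iteration 3: beta = 0.5, y = 0.2201 + 0.5*(0.2201 - 1.7552) = -0.5475
  grad(y) = 8.5248, v = y - alpha*grad = -0.8323
  prox(v) = soft_thresh(-0.8323, 0.0975) = -0.7347
f(x_3) = 5*(-0.7347)^2 + 14*(-0.7347) + 2.92*|-0.7347| = -5.4416


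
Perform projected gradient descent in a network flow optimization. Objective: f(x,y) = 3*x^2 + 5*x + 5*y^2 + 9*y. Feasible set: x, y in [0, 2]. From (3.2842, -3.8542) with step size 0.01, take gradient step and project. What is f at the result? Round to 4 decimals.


Step 1: Compute gradient at (3.2842, -3.8542).
grad_x = 2*3*3.2842 + 5 = 24.7052
grad_y = 2*5*-3.8542 + 9 = -29.542
Step 2: Gradient step.
x_raw = 3.2842 - 0.01*24.7052 = 3.0371
y_raw = -3.8542 - 0.01*-29.542 = -3.5588
Step 3: Project onto [0, 2].
x_proj = clip(3.0371) = 2.0
y_proj = clip(-3.5588) = 0.0
Step 4: Evaluate f.
f(2.0, 0.0) = 22.0


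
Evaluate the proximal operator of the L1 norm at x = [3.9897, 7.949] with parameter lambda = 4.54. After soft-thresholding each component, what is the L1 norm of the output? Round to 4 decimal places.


Soft-thresholding with lambda = 4.54:
prox(3.9897) = sign(3.9897)*max(|3.9897| - 4.54, 0) = 0.0
prox(7.949) = sign(7.949)*max(|7.949| - 4.54, 0) = 3.409
prox(x) = [0.0, 3.409]
||prox(x)||_1 = 0.0 + 3.409 = 3.409


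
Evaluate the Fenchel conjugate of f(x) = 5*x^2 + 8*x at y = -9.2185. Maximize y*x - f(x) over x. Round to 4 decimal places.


f*(y) = sup_x {y*x - a*x^2 - b*x} = sup_x {(y-b)*x - a*x^2}
FOC: (y - b) - 2a*x = 0 => x* = (y - b)/(2a)
x* = (-9.2185 - 8)/(2*5) = -1.7219
f*(-9.2185) = (y-b)^2/(4a) = (-9.2185 - 8)^2/(4*5)
= 296.4767/20 = 14.8238


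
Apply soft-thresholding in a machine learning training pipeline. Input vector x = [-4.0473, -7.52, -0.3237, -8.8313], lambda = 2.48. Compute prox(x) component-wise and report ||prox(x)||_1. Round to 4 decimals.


Soft-thresholding with lambda = 2.48:
prox(-4.0473) = sign(-4.0473)*max(|-4.0473| - 2.48, 0) = -1.5673
prox(-7.52) = sign(-7.52)*max(|-7.52| - 2.48, 0) = -5.04
prox(-0.3237) = sign(-0.3237)*max(|-0.3237| - 2.48, 0) = 0.0
prox(-8.8313) = sign(-8.8313)*max(|-8.8313| - 2.48, 0) = -6.3513
prox(x) = [-1.5673, -5.04, 0.0, -6.3513]
||prox(x)||_1 = 1.5673 + 5.04 + 0.0 + 6.3513 = 12.9586


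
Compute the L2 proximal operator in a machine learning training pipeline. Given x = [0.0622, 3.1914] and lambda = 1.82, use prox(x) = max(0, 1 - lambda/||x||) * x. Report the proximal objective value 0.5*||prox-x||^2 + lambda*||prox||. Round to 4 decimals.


Step 1: Compute ||x||.
||x|| = 3.192
Step 2: Compute scaling factor.
scale = max(0, 1 - 1.82/3.192) = 0.4298
Step 3: prox(x) = [0.0267, 1.3717]
||prox(x)|| = 1.372
Step 4: Proximal objective.
0.5*||prox-x||^2 = 1.6562
lambda*||prox|| = 2.497
Total = 4.1533


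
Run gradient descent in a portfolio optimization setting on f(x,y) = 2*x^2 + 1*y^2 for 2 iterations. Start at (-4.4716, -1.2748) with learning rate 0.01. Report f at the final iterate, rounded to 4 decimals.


Gradient descent on f(x,y) = 2*x^2 + 1*y^2.
Starting point: (-4.4716, -1.2748), alpha = 0.01
Step 1: grad_x = 2*2*-4.4716 = -17.8864, grad_y = 2*1*-1.2748 = -2.5496
  x_1 = -4.4716 - 0.01*-17.8864 = -4.2927
  y_1 = -1.2748 - 0.01*-2.5496 = -1.2493
Step 2: grad_x = 2*2*-4.2927 = -17.1709, grad_y = 2*1*-1.2493 = -2.4986
  x_2 = -4.2927 - 0.01*-17.1709 = -4.121
  y_2 = -1.2493 - 0.01*-2.4986 = -1.2243
f(-4.121, -1.2243) = 2*(-4.121)^2 + 1*(-1.2243)^2 = 35.4647


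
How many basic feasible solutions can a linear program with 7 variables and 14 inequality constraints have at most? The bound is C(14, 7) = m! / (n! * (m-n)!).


Each vertex corresponds to some choice of n active constraints out of m, so the number of vertices is at most C(m, n) = m! / (n!(m-n)!).
m = 14, n = 7
Numerator: 14 * 13 * 12 * 11 * 10 * 9 * 8
Denominator: 7! = 5040
C(14, 7) = 3432


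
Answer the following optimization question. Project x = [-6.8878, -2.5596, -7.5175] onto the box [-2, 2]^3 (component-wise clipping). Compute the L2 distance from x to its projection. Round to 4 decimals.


Project each component onto [-2, 2].
clip(-6.8878) = -2.0, clip(-2.5596) = -2.0, clip(-7.5175) = -2.0
Projection = [-2.0, -2.0, -2.0]
Squared diffs: [23.8906, 0.3132, 30.4428]
Distance = sqrt(54.6466) = 7.3923


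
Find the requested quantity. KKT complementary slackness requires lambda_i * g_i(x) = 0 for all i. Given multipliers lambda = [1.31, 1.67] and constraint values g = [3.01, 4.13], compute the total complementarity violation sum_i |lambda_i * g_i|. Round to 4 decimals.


KKT complementary slackness check:
lambda_1 * g_1 = 1.31 * 3.01 = 3.9431
lambda_2 * g_2 = 1.67 * 4.13 = 6.8971
Total violation = 3.9431 + 6.8971 = 10.8402


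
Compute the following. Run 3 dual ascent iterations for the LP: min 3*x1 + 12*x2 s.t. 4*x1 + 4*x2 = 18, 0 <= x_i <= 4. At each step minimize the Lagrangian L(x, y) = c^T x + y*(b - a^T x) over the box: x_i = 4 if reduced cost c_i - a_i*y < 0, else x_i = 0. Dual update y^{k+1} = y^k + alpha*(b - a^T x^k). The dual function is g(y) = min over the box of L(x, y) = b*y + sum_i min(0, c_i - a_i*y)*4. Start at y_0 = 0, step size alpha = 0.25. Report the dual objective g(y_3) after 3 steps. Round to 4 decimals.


Dual ascent for LP: min 3*x1 + 12*x2, 4*x1 + 4*x2 = 18, 0 <= x_i <= 4
Step 1: y^k = 0.0, reduced costs: (3.0, 12.0)
  x^k = (0.0, 0.0), subgradient = b - a^T x = 18.0
  y^{k+1} = 0.0 + 0.25*18.0 = 4.5
Step 2: y^k = 4.5, reduced costs: (-15.0, -6.0)
  x^k = (4.0, 4.0), subgradient = b - a^T x = -14.0
  y^{k+1} = 4.5 + 0.25*-14.0 = 1.0
Step 3: y^k = 1.0, reduced costs: (-1.0, 8.0)
  x^k = (4.0, 0.0), subgradient = b - a^T x = 2.0
  y^{k+1} = 1.0 + 0.25*2.0 = 1.5
Dual objective at y_3 = 1.5: reduced costs (-3.0, 6.0), box minimizer x = (4.0, 0.0)
g(y_3) = b*y + (c1 - a1*y)*x1 + (c2 - a2*y)*x2 = 18*1.5 + (-3.0)*4.0 + 6.0*0.0 = 27.0 - 12.0 + 0.0 = 15.0


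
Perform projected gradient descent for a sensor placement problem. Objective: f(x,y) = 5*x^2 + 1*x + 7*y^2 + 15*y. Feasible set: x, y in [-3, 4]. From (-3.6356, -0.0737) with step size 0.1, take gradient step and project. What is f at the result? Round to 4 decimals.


Step 1: Compute gradient at (-3.6356, -0.0737).
grad_x = 2*5*-3.6356 + 1 = -35.356
grad_y = 2*7*-0.0737 + 15 = 13.9682
Step 2: Gradient step.
x_raw = -3.6356 - 0.1*-35.356 = -0.1
y_raw = -0.0737 - 0.1*13.9682 = -1.4705
Step 3: Project onto [-3, 4].
x_proj = clip(-0.1) = -0.1
y_proj = clip(-1.4705) = -1.4705
Step 4: Evaluate f.
f(-0.1, -1.4705) = -6.9708


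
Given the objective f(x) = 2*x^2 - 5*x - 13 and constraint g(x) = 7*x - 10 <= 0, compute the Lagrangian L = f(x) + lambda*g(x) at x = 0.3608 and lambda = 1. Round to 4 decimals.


Step 1: Evaluate f(x).
f(0.3608) = 2*0.3608^2 - 5*0.3608 - 13 = -14.5436
Step 2: Evaluate g(x).
g(0.3608) = 7*0.3608 - 10 = -7.4744
Step 3: Compute Lagrangian.
L = -14.5436 + 1*-7.4744 = -22.018


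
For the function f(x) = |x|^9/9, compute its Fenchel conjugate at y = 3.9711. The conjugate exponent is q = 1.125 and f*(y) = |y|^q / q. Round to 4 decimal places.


The conjugate exponent q satisfies 1/p + 1/q = 1.
p = 9, so q = 9/(9 - 1) = 1.125
|y|^q = 3.9711^1.125 = 4.7182
f*(3.9711) = 4.7182 / 1.125 = 4.1939


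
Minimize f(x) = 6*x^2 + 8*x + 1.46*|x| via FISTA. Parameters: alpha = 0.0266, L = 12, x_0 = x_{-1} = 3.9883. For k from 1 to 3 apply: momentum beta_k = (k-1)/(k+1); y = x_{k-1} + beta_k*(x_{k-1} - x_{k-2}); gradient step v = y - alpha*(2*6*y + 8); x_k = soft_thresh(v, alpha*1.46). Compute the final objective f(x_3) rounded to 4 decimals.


FISTA on f(x) = 6*x^2 + 8*x + 1.46*|x|
L = 12, alpha = 0.0266
Iteration 1: beta = 0.0, y = 3.9883 + 0.0*(3.9883 - 3.9883) = 3.9883
  grad(y) = 55.8596, v = y - alpha*grad = 2.5024
  prox(v) = soft_thresh(2.5024, 0.0388) = 2.4636
Iteration 2: beta = 0.3333, y = 2.4636 + 0.3333*(2.4636 - 3.9883) = 1.9554
  grad(y) = 31.4644, v = y - alpha*grad = 1.1184
  prox(v) = soft_thresh(1.1184, 0.0388) = 1.0796
Iteration 3: beta = 0.5, y = 1.0796 + 0.5*(1.0796 - 2.4636) = 0.3876
  grad(y) = 12.6508, v = y - alpha*grad = 0.0511
  prox(v) = soft_thresh(0.0511, 0.0388) = 0.0122
f(x_3) = 6*0.0122^2 + 8*0.0122 + 1.46*|0.0122| = 0.1165


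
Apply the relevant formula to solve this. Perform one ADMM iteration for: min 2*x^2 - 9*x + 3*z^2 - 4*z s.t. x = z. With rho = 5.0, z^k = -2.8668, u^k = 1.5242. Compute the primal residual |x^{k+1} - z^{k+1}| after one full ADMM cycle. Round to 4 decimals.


ADMM iteration with rho = 5.0, z^k = -2.8668, u^k = 1.5242
Step 1: x-update.
Minimize 2*x^2 - 9*x + (5.0/2)*(x + 2.8668 + 1.5242)^2
FOC: (2*2 + 5.0)*x = 9 + 5.0*(-2.8668 - 1.5242)
x^{k+1} = -1.4394
Step 2: z-update.
Minimize 3*z^2 - 4*z + (5.0/2)*(-1.4394 - z + 1.5242)^2
FOC: (2*3 + 5.0)*z = 4 + 5.0*(-1.4394 + 1.5242)
z^{k+1} = 0.4022
Step 3: u-update.
u^{k+1} = 1.5242 - 1.4394 - 0.4022 = -0.3174
Step 4: Primal residual = |-1.4394 - 0.4022| = 1.8416


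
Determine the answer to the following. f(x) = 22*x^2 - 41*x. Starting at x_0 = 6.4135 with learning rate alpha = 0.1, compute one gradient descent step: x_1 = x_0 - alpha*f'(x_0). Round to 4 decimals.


We compute the gradient at x_0 and apply the update.
f'(x) = 44*x - 41
f'(6.4135) = 44*6.4135 - 41 = 241.194
x_1 = 6.4135 - 0.1*241.194 = -17.7059


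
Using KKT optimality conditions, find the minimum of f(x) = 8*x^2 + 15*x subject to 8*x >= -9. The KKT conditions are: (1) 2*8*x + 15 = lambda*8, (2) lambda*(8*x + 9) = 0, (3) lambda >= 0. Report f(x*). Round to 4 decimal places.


Step 1: Try lambda = 0 (constraint inactive).
Stationarity: 2*8*x + 15 = 0
x* = -15/(2*8) = -0.9375
Check constraint: 8*-0.9375 = -7.5 >= -9 -- satisfied.
Step 2: Compute optimal value.
f(x*) = 8*(-0.9375)^2 + 15*(-0.9375) = -7.0313


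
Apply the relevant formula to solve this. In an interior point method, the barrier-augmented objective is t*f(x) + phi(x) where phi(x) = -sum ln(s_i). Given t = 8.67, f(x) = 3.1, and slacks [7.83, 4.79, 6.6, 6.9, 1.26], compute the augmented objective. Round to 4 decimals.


Step 1: Compute log-barrier.
ln values: [2.058, 1.5665, 1.8871, 1.9315, 0.2311]
phi = -(2.058 + 1.5665 + 1.8871 + 1.9315 + 0.2311) = -7.6742
Step 2: Compute augmented objective.
t*f(x) = 8.67*3.1 = 26.877
Total = 26.877 - 7.6742 = 19.2028


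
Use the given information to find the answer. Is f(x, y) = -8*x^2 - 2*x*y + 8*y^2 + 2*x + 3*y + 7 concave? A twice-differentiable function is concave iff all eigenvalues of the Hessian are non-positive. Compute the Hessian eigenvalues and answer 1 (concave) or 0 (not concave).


The Hessian of f(x,y) = -8*x^2 - 2*x*y + 8*y^2 + 2*x + 3*y + 7 is:
H = [[-16, -2], [-2, 16]]
Trace = -16 + 16 = 0
Determinant = -16*16 - (-2)^2 = -260
Discriminant = (0)^2 - 4*-260 = 1040.0
Eigenvalues: lambda_1 = -16.1245, lambda_2 = 16.1245
The function is not concave.

0


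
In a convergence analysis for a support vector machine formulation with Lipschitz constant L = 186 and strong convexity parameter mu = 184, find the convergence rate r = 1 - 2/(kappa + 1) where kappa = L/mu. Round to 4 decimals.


Step 1: Compute the condition number.
kappa = L/mu = 186/184 = 1.0109
Step 2: Compute the convergence rate.
r = 1 - 2/(kappa + 1) = 1 - 2*mu/(L + mu) = (L - mu)/(L + mu) = 2/370 = 0.0054


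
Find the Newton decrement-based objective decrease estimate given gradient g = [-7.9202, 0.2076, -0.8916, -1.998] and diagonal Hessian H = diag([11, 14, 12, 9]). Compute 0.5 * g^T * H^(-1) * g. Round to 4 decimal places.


Step 1: H is diagonal, so H^(-1) * g = [-0.72, 0.0148, -0.0743, -0.222].
Step 2: g^T H^(-1) g = sum_i g_i^2 / H_ii
  = (-7.9202)^2/11 + (0.2076)^2/14 + (-0.8916)^2/12 + (-1.998)^2/9
  = 5.7027 + 0.0031 + 0.0662 + 0.4436 = 6.2156
Step 3: Objective decrease = 0.5 * g^T H^(-1) g = 3.1078


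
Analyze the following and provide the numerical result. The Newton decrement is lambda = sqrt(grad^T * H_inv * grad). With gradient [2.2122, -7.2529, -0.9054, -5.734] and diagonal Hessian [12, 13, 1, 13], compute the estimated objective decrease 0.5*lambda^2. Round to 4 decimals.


Step 1: H is diagonal, so H^(-1) * g = [0.1844, -0.5579, -0.9054, -0.4411].
Step 2: g^T H^(-1) g = sum_i g_i^2 / H_ii
  = (2.2122)^2/12 + (-7.2529)^2/13 + (-0.9054)^2/1 + (-5.734)^2/13
  = 0.4078 + 4.0465 + 0.8197 + 2.5291 = 7.8032
Step 3: Objective decrease = 0.5 * g^T H^(-1) g = 3.9016


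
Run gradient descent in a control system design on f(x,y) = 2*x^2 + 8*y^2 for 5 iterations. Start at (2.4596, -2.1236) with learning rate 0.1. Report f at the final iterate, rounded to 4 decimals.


Gradient descent on f(x,y) = 2*x^2 + 8*y^2.
Starting point: (2.4596, -2.1236), alpha = 0.1
Step 1: grad_x = 2*2*2.4596 = 9.8384, grad_y = 2*8*-2.1236 = -33.9776
  x_1 = 2.4596 - 0.1*9.8384 = 1.4758
  y_1 = -2.1236 - 0.1*-33.9776 = 1.2742
Step 2: grad_x = 2*2*1.4758 = 5.903, grad_y = 2*8*1.2742 = 20.3866
  x_2 = 1.4758 - 0.1*5.903 = 0.8855
  y_2 = 1.2742 - 0.1*20.3866 = -0.7645
Step 3: grad_x = 2*2*0.8855 = 3.5418, grad_y = 2*8*-0.7645 = -12.2319
  x_3 = 0.8855 - 0.1*3.5418 = 0.5313
  y_3 = -0.7645 - 0.1*-12.2319 = 0.4587
Step 4: grad_x = 2*2*0.5313 = 2.1251, grad_y = 2*8*0.4587 = 7.3392
  x_4 = 0.5313 - 0.1*2.1251 = 0.3188
  y_4 = 0.4587 - 0.1*7.3392 = -0.2752
Step 5: grad_x = 2*2*0.3188 = 1.2751, grad_y = 2*8*-0.2752 = -4.4035
  x_5 = 0.3188 - 0.1*1.2751 = 0.1913
  y_5 = -0.2752 - 0.1*-4.4035 = 0.1651
f(0.1913, 0.1651) = 2*0.1913^2 + 8*0.1651^2 = 0.2913


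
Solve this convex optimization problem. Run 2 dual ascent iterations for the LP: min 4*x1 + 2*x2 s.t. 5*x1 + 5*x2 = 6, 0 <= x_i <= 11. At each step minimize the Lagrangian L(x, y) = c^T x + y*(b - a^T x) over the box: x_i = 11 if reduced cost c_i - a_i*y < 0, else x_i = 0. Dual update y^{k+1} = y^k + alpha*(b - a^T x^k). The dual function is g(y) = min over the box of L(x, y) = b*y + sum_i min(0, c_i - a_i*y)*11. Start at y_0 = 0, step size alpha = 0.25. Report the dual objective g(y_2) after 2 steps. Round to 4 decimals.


Dual ascent for LP: min 4*x1 + 2*x2, 5*x1 + 5*x2 = 6, 0 <= x_i <= 11
Step 1: y^k = 0.0, reduced costs: (4.0, 2.0)
  x^k = (0.0, 0.0), subgradient = b - a^T x = 6.0
  y^{k+1} = 0.0 + 0.25*6.0 = 1.5
Step 2: y^k = 1.5, reduced costs: (-3.5, -5.5)
  x^k = (11.0, 11.0), subgradient = b - a^T x = -104.0
  y^{k+1} = 1.5 + 0.25*-104.0 = -24.5
Dual objective at y_2 = -24.5: reduced costs (126.5, 124.5), box minimizer x = (0.0, 0.0)
g(y_2) = b*y + (c1 - a1*y)*x1 + (c2 - a2*y)*x2 = 6*(-24.5) + 126.5*0.0 + 124.5*0.0 = -147.0 + 0.0 + 0.0 = -147.0


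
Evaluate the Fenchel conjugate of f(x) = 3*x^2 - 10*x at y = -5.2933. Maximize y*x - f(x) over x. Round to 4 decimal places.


f*(y) = sup_x {y*x - a*x^2 - b*x} = sup_x {(y-b)*x - a*x^2}
FOC: (y - b) - 2a*x = 0 => x* = (y - b)/(2a)
x* = (-5.2933 + 10)/(2*3) = 0.7845
f*(-5.2933) = (y-b)^2/(4a) = (-5.2933 + 10)^2/(4*3)
= 22.153/12 = 1.8461


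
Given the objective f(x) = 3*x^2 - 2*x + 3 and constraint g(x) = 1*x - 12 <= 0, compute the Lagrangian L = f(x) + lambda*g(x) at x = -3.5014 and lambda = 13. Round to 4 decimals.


Step 1: Evaluate f(x).
f(-3.5014) = 3*(-3.5014)^2 - 2*(-3.5014) + 3 = 46.7822
Step 2: Evaluate g(x).
g(-3.5014) = 1*-3.5014 - 12 = -15.5014
Step 3: Compute Lagrangian.
L = 46.7822 + 13*-15.5014 = -154.736


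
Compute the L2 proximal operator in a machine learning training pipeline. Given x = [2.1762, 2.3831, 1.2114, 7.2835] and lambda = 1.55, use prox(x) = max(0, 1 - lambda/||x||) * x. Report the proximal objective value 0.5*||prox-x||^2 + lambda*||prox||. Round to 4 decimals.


Step 1: Compute ||x||.
||x|| = 8.058
Step 2: Compute scaling factor.
scale = max(0, 1 - 1.55/8.058) = 0.8076
Step 3: prox(x) = [1.7576, 1.9247, 0.9784, 5.8825]
||prox(x)|| = 6.508
Step 4: Proximal objective.
0.5*||prox-x||^2 = 1.2013
lambda*||prox|| = 10.0874
Total = 11.2887


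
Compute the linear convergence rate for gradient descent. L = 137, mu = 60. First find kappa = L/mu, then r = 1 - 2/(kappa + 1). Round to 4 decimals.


Step 1: Compute the condition number.
kappa = L/mu = 137/60 = 2.2833
Step 2: Compute the convergence rate.
r = 1 - 2/(kappa + 1) = 1 - 2*mu/(L + mu) = (L - mu)/(L + mu) = 77/197 = 0.3909


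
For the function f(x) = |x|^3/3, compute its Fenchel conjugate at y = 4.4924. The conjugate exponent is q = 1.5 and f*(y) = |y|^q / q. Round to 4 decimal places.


The conjugate exponent q satisfies 1/p + 1/q = 1.
p = 3, so q = 3/(3 - 1) = 1.5
|y|^q = 4.4924^1.5 = 9.5218
f*(4.4924) = 9.5218 / 1.5 = 6.3478


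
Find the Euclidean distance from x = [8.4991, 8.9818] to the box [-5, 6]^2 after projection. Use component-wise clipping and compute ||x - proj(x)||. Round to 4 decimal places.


Project each component onto [-5, 6].
clip(8.4991) = 6.0, clip(8.9818) = 6.0
Projection = [6.0, 6.0]
Squared diffs: [6.2455, 8.8911]
Distance = sqrt(15.1366) = 3.8906


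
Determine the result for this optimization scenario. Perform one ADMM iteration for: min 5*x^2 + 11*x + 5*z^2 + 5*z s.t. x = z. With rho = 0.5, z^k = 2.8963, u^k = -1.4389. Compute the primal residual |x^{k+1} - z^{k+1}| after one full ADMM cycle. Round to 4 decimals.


ADMM iteration with rho = 0.5, z^k = 2.8963, u^k = -1.4389
Step 1: x-update.
Minimize 5*x^2 + 11*x + (0.5/2)*(x - 2.8963 - 1.4389)^2
FOC: (2*5 + 0.5)*x = -11 + 0.5*(2.8963 + 1.4389)
x^{k+1} = -0.8412
Step 2: z-update.
Minimize 5*z^2 + 5*z + (0.5/2)*(-0.8412 - z - 1.4389)^2
FOC: (2*5 + 0.5)*z = -5 + 0.5*(-0.8412 - 1.4389)
z^{k+1} = -0.5848
Step 3: u-update.
u^{k+1} = -1.4389 - 0.8412 + 0.5848 = -1.6953
Step 4: Primal residual = |-0.8412 + 0.5848| = 0.2564


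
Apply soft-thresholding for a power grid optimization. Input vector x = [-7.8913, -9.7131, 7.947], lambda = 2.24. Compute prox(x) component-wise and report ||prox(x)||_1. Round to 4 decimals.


Soft-thresholding with lambda = 2.24:
prox(-7.8913) = sign(-7.8913)*max(|-7.8913| - 2.24, 0) = -5.6513
prox(-9.7131) = sign(-9.7131)*max(|-9.7131| - 2.24, 0) = -7.4731
prox(7.947) = sign(7.947)*max(|7.947| - 2.24, 0) = 5.707
prox(x) = [-5.6513, -7.4731, 5.707]
||prox(x)||_1 = 5.6513 + 7.4731 + 5.707 = 18.8314


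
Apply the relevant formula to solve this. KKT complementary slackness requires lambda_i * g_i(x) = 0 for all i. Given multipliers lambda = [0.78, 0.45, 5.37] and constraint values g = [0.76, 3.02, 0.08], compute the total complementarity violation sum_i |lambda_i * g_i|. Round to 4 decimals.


KKT complementary slackness check:
lambda_1 * g_1 = 0.78 * 0.76 = 0.5928
lambda_2 * g_2 = 0.45 * 3.02 = 1.359
lambda_3 * g_3 = 5.37 * 0.08 = 0.4296
Total violation = 0.5928 + 1.359 + 0.4296 = 2.3814


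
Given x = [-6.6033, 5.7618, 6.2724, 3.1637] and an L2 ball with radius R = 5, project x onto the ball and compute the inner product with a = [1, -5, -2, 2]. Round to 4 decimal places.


Step 1: Compute ||x|| (intermediates to 6 decimals).
||x|| = sqrt((-6.6033)^2 + 5.7618^2 + 6.2724^2 + 3.1637^2) = 11.231826
Step 2: Project.
Since ||x|| > R, scale = R/||x|| = 5/11.231826 = 0.445164, proj(x) = scale * x
proj(x) = [-2.939551, 2.564946, 2.792247, 1.408365]
Step 3: Dot product.
a^T * proj(x) = 1*(-2.939551) - 5*2.564946 - 2*2.792247 + 2*1.408365 = -18.532


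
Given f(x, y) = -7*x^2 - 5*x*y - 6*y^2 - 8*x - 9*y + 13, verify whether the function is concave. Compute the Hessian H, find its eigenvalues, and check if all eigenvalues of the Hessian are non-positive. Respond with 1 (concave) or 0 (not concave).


The Hessian of f(x,y) = -7*x^2 - 5*x*y - 6*y^2 - 8*x - 9*y + 13 is:
H = [[-14, -5], [-5, -12]]
Trace = -14 - 12 = -26
Determinant = -14*-12 - (-5)^2 = 143
Discriminant = (-26)^2 - 4*143 = 104.0
Eigenvalues: lambda_1 = -18.099, lambda_2 = -7.901
The function is concave.

1


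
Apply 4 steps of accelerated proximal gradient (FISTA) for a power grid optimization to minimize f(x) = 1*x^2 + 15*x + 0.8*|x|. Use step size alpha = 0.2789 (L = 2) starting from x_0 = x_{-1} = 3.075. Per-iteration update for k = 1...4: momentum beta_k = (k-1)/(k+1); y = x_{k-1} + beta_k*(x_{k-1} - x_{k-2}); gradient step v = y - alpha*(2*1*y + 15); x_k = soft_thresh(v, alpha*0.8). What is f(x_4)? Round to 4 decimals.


FISTA on f(x) = 1*x^2 + 15*x + 0.8*|x|
L = 2, alpha = 0.2789
Iteration 1: beta = 0.0, y = 3.075 + 0.0*(3.075 - 3.075) = 3.075
  grad(y) = 21.15, v = y - alpha*grad = -2.8237
  prox(v) = soft_thresh(-2.8237, 0.2231) = -2.6006
Iteration 2: beta = 0.3333, y = -2.6006 + 0.3333*(-2.6006 - 3.075) = -4.4925
  grad(y) = 6.015, v = y - alpha*grad = -6.1701
  prox(v) = soft_thresh(-6.1701, 0.2231) = -5.947
Iteration 3: beta = 0.5, y = -5.947 + 0.5*(-5.947 + 2.6006) = -7.6201
  grad(y) = -0.2403, v = y - alpha*grad = -7.5531
  prox(v) = soft_thresh(-7.5531, 0.2231) = -7.33
Iteration 4: beta = 0.6, y = -7.33 + 0.6*(-7.33 + 5.947) = -8.1598
  grad(y) = -1.3197, v = y - alpha*grad = -7.7918
  prox(v) = soft_thresh(-7.7918, 0.2231) = -7.5687
f(x_4) = 1*(-7.5687)^2 + 15*(-7.5687) + 0.8*|-7.5687| = -50.1904


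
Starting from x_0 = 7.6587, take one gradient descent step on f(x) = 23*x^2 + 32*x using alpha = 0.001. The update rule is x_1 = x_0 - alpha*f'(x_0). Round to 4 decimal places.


We compute the gradient at x_0 and apply the update.
f'(x) = 46*x + 32
f'(7.6587) = 46*7.6587 + 32 = 384.3002
x_1 = 7.6587 - 0.001*384.3002 = 7.2744


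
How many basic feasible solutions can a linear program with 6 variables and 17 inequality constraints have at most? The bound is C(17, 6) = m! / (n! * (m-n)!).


Each vertex corresponds to some choice of n active constraints out of m, so the number of vertices is at most C(m, n) = m! / (n!(m-n)!).
m = 17, n = 6
Numerator: 17 * 16 * 15 * 14 * 13 * 12
Denominator: 6! = 720
C(17, 6) = 12376


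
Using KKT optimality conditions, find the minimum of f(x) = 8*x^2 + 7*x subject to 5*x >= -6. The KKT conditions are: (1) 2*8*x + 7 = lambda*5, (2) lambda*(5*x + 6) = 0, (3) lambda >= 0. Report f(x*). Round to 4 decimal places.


Step 1: Try lambda = 0 (constraint inactive).
Stationarity: 2*8*x + 7 = 0
x* = -7/(2*8) = -0.4375
Check constraint: 5*-0.4375 = -2.1875 >= -6 -- satisfied.
Step 2: Compute optimal value.
f(x*) = 8*(-0.4375)^2 + 7*(-0.4375) = -1.5313


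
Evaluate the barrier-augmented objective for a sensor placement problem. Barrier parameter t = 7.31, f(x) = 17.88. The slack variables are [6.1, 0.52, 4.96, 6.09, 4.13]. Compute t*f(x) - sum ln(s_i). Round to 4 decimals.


Step 1: Compute log-barrier.
ln values: [1.8083, -0.6539, 1.6014, 1.8066, 1.4183]
phi = -(1.8083 - 0.6539 + 1.6014 + 1.8066 + 1.4183) = -5.9807
Step 2: Compute augmented objective.
t*f(x) = 7.31*17.88 = 130.7028
Total = 130.7028 - 5.9807 = 124.7221


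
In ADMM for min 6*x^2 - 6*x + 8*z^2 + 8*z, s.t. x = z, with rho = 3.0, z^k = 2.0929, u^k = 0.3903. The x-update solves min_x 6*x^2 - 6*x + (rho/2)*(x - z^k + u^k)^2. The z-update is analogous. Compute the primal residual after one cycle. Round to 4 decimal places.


ADMM iteration with rho = 3.0, z^k = 2.0929, u^k = 0.3903
Step 1: x-update.
Minimize 6*x^2 - 6*x + (3.0/2)*(x - 2.0929 + 0.3903)^2
FOC: (2*6 + 3.0)*x = 6 + 3.0*(2.0929 - 0.3903)
x^{k+1} = 0.7405
Step 2: z-update.
Minimize 8*z^2 + 8*z + (3.0/2)*(0.7405 - z + 0.3903)^2
FOC: (2*8 + 3.0)*z = -8 + 3.0*(0.7405 + 0.3903)
z^{k+1} = -0.2425
Step 3: u-update.
u^{k+1} = 0.3903 + 0.7405 + 0.2425 = 1.3733
Step 4: Primal residual = |0.7405 + 0.2425| = 0.983


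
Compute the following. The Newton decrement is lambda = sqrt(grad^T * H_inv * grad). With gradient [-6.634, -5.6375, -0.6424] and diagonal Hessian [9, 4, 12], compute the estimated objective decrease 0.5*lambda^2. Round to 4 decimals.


Step 1: H is diagonal, so H^(-1) * g = [-0.7371, -1.4094, -0.0535].
Step 2: g^T H^(-1) g = sum_i g_i^2 / H_ii
  = (-6.634)^2/9 + (-5.6375)^2/4 + (-0.6424)^2/12
  = 4.89 + 7.9454 + 0.0344 = 12.8697
Step 3: Objective decrease = 0.5 * g^T H^(-1) g = 6.4349


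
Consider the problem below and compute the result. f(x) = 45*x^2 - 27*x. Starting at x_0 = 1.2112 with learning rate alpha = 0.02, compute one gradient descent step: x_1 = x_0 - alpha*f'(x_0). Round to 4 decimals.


We compute the gradient at x_0 and apply the update.
f'(x) = 90*x - 27
f'(1.2112) = 90*1.2112 - 27 = 82.008
x_1 = 1.2112 - 0.02*82.008 = -0.429


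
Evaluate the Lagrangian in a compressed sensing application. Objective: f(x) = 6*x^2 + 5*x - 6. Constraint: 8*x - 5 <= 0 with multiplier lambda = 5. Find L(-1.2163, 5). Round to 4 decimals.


Step 1: Evaluate f(x).
f(-1.2163) = 6*(-1.2163)^2 + 5*(-1.2163) - 6 = -3.2052
Step 2: Evaluate g(x).
g(-1.2163) = 8*-1.2163 - 5 = -14.7304
Step 3: Compute Lagrangian.
L = -3.2052 + 5*-14.7304 = -76.8572


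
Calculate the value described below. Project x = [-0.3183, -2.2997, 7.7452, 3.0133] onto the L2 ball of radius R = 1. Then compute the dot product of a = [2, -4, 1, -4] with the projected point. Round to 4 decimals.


Step 1: Compute ||x|| (intermediates to 6 decimals).
||x|| = sqrt((-0.3183)^2 + (-2.2997)^2 + 7.7452^2 + 3.0133^2) = 8.628907
Step 2: Project.
Since ||x|| > R, scale = R/||x|| = 1/8.628907 = 0.11589, proj(x) = scale * x
proj(x) = [-0.036888, -0.266512, 0.897591, 0.349211]
Step 3: Dot product.
a^T * proj(x) = 2*(-0.036888) - 4*(-0.266512) + 1*0.897591 - 4*0.349211 = 0.493


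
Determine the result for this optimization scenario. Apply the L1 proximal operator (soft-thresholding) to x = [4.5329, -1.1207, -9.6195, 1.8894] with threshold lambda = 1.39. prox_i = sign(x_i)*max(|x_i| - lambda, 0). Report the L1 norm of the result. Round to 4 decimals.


Soft-thresholding with lambda = 1.39:
prox(4.5329) = sign(4.5329)*max(|4.5329| - 1.39, 0) = 3.1429
prox(-1.1207) = sign(-1.1207)*max(|-1.1207| - 1.39, 0) = 0.0
prox(-9.6195) = sign(-9.6195)*max(|-9.6195| - 1.39, 0) = -8.2295
prox(1.8894) = sign(1.8894)*max(|1.8894| - 1.39, 0) = 0.4994
prox(x) = [3.1429, 0.0, -8.2295, 0.4994]
||prox(x)||_1 = 3.1429 + 0.0 + 8.2295 + 0.4994 = 11.8718
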